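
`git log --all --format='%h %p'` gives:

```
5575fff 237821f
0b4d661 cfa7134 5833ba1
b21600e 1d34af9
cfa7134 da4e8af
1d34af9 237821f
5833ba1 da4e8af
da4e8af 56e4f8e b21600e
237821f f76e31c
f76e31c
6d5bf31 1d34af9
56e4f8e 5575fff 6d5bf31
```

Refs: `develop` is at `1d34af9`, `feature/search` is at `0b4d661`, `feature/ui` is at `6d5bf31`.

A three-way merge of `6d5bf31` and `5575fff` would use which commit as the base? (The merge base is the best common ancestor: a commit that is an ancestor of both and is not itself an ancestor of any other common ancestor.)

237821f

Ancestors of 6d5bf31: {1d34af9, 237821f, 6d5bf31, f76e31c}.
Ancestors of 5575fff: {237821f, 5575fff, f76e31c}.
Common ancestors: {237821f, f76e31c}.
Among these, 237821f is not an ancestor of any other common ancestor — it is the merge base.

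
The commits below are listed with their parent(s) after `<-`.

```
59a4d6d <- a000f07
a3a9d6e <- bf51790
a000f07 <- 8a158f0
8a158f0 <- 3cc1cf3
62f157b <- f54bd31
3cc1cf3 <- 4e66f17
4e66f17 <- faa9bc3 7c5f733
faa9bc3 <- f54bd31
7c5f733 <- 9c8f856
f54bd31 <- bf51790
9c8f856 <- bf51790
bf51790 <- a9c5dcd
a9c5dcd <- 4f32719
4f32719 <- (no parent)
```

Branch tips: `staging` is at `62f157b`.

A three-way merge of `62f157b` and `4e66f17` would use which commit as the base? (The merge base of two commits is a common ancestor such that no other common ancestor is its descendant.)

f54bd31

Ancestors of 62f157b: {4f32719, 62f157b, a9c5dcd, bf51790, f54bd31}.
Ancestors of 4e66f17: {4e66f17, 4f32719, 7c5f733, 9c8f856, a9c5dcd, bf51790, f54bd31, faa9bc3}.
Common ancestors: {4f32719, a9c5dcd, bf51790, f54bd31}.
Among these, f54bd31 is not an ancestor of any other common ancestor — it is the merge base.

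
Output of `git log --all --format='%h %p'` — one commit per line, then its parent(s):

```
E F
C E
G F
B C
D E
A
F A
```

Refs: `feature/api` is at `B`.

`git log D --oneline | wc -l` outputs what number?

4

Walking parent pointers from D: reachable set = {A, D, E, F}.
That is 4 commits.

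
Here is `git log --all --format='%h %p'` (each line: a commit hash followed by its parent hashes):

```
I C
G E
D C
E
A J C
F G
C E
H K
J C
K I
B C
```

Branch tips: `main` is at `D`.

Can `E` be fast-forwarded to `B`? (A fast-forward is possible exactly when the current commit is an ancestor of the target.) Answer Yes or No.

A fast-forward from E to B is possible iff E is an ancestor of B.
Ancestors of B: {B, C, E}.
E is among them, so fast-forward is possible.

Yes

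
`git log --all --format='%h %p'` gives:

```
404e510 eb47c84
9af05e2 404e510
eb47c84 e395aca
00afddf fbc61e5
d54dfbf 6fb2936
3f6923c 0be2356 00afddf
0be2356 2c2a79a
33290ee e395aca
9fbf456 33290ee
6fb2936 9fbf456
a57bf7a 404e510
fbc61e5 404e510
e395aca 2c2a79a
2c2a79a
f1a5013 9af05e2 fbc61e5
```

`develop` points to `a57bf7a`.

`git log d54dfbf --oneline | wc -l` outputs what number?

6

Walking parent pointers from d54dfbf: reachable set = {2c2a79a, 33290ee, 6fb2936, 9fbf456, d54dfbf, e395aca}.
That is 6 commits.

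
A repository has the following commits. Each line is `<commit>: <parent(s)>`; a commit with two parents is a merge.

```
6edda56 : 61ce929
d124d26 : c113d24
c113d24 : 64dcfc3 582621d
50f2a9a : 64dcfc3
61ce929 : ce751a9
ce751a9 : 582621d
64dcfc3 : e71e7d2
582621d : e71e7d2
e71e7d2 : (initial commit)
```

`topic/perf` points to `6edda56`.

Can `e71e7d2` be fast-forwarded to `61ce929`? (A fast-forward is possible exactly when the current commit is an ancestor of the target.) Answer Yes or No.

A fast-forward from e71e7d2 to 61ce929 is possible iff e71e7d2 is an ancestor of 61ce929.
Ancestors of 61ce929: {582621d, 61ce929, ce751a9, e71e7d2}.
e71e7d2 is among them, so fast-forward is possible.

Yes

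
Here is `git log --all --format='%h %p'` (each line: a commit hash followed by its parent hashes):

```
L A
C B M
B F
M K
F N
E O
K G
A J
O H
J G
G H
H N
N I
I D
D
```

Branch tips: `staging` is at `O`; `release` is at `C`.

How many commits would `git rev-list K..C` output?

4

Reachable from C: {B, C, D, F, G, H, I, K, M, N}.
Reachable from K: {D, G, H, I, K, N}.
In C's history but not K's: {B, C, F, M} — 4 commits.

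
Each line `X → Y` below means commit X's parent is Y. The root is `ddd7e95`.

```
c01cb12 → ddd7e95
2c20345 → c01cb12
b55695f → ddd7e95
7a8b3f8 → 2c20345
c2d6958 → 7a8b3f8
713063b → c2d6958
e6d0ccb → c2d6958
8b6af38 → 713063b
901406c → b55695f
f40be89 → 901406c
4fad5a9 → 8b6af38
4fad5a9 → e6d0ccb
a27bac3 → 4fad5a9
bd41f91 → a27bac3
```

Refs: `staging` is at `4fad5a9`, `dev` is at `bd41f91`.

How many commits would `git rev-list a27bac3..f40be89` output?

Reachable from f40be89: {901406c, b55695f, ddd7e95, f40be89}.
Reachable from a27bac3: {2c20345, 4fad5a9, 713063b, 7a8b3f8, 8b6af38, a27bac3, c01cb12, c2d6958, ddd7e95, e6d0ccb}.
In f40be89's history but not a27bac3's: {901406c, b55695f, f40be89} — 3 commits.

3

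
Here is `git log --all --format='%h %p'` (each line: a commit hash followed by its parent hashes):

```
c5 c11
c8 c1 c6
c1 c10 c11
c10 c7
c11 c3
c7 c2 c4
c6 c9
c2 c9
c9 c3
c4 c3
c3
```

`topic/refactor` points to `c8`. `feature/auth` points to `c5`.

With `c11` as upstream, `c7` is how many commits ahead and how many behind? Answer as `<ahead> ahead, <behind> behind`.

4 ahead, 1 behind

Reachable from c7: {c2, c3, c4, c7, c9}.
Reachable from c11: {c11, c3}.
Only in c7's history (ahead): {c2, c4, c7, c9} — 4.
Only in c11's history (behind): {c11} — 1.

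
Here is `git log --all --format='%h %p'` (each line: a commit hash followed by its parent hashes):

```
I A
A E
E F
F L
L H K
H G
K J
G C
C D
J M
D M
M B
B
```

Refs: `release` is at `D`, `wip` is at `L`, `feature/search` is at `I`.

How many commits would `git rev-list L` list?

Walking parent pointers from L: reachable set = {B, C, D, G, H, J, K, L, M}.
That is 9 commits.

9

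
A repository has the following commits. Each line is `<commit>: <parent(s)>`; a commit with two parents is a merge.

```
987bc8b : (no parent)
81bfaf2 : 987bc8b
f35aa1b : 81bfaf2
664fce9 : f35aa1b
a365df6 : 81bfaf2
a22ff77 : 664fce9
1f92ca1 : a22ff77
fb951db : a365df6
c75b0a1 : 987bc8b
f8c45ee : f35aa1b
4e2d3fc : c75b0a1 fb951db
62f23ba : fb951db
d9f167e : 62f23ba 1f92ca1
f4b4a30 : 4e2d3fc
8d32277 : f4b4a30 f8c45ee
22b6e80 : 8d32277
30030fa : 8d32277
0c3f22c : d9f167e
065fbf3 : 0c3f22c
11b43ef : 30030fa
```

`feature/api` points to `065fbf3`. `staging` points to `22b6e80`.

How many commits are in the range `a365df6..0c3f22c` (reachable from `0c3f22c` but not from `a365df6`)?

8

Reachable from 0c3f22c: {0c3f22c, 1f92ca1, 62f23ba, 664fce9, 81bfaf2, 987bc8b, a22ff77, a365df6, d9f167e, f35aa1b, fb951db}.
Reachable from a365df6: {81bfaf2, 987bc8b, a365df6}.
In 0c3f22c's history but not a365df6's: {0c3f22c, 1f92ca1, 62f23ba, 664fce9, a22ff77, d9f167e, f35aa1b, fb951db} — 8 commits.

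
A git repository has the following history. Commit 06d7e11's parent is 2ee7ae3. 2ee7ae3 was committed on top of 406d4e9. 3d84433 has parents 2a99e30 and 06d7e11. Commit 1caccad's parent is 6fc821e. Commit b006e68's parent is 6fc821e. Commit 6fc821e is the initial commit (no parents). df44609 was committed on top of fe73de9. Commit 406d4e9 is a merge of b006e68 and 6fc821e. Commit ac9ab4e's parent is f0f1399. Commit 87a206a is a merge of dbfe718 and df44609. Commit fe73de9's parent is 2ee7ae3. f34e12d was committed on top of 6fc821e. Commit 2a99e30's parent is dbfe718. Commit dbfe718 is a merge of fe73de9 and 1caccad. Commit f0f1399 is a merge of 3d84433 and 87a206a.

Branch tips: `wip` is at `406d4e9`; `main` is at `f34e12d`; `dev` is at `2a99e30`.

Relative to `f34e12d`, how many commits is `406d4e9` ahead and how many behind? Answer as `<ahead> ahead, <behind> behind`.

2 ahead, 1 behind

Reachable from 406d4e9: {406d4e9, 6fc821e, b006e68}.
Reachable from f34e12d: {6fc821e, f34e12d}.
Only in 406d4e9's history (ahead): {406d4e9, b006e68} — 2.
Only in f34e12d's history (behind): {f34e12d} — 1.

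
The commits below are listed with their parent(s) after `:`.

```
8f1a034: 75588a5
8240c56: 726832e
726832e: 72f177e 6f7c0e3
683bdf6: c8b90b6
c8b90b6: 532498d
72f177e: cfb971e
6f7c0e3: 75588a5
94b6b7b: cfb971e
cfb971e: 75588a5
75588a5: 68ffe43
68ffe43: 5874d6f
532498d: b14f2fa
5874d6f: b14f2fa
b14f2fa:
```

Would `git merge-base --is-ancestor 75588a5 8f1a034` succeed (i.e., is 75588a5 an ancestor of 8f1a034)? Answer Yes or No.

Ancestors of 8f1a034 (commits reachable by following parents): {5874d6f, 68ffe43, 75588a5, 8f1a034, b14f2fa}.
75588a5 is in that set, so it is an ancestor of 8f1a034.

Yes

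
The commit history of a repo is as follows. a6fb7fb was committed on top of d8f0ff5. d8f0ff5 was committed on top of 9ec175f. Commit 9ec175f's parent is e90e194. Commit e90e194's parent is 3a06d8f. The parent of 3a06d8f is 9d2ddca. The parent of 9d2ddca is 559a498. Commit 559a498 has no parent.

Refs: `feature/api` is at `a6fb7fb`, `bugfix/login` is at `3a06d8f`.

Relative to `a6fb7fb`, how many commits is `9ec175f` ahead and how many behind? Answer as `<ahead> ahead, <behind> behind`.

Reachable from 9ec175f: {3a06d8f, 559a498, 9d2ddca, 9ec175f, e90e194}.
Reachable from a6fb7fb: {3a06d8f, 559a498, 9d2ddca, 9ec175f, a6fb7fb, d8f0ff5, e90e194}.
Only in 9ec175f's history (ahead): {} — 0.
Only in a6fb7fb's history (behind): {a6fb7fb, d8f0ff5} — 2.

0 ahead, 2 behind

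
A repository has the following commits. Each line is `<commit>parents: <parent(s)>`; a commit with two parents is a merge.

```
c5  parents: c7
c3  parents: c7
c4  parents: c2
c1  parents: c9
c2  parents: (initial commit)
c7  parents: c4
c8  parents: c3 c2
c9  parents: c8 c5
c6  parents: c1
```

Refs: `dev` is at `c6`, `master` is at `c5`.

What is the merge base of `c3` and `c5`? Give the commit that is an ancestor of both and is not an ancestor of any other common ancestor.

Ancestors of c3: {c2, c3, c4, c7}.
Ancestors of c5: {c2, c4, c5, c7}.
Common ancestors: {c2, c4, c7}.
Among these, c7 is not an ancestor of any other common ancestor — it is the merge base.

c7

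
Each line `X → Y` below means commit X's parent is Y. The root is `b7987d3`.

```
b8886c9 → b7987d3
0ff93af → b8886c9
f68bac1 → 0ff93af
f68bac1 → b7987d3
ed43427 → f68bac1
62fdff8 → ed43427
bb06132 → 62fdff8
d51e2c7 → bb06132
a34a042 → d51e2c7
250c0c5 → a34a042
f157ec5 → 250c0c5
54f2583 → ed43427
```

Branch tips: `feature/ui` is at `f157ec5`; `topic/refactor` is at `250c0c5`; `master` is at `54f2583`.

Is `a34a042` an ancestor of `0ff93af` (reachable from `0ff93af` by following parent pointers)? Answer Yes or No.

Ancestors of 0ff93af: {0ff93af, b7987d3, b8886c9}.
a34a042 is not in that set, so it is not an ancestor of 0ff93af.

No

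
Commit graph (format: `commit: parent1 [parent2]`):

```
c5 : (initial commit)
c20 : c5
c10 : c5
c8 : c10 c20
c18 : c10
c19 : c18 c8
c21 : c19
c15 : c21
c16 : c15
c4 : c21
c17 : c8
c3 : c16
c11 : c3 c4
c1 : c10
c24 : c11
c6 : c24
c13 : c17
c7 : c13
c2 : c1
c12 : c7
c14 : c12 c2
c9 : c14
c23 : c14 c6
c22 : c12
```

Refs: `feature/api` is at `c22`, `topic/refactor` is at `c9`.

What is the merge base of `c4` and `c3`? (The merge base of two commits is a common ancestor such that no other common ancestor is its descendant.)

c21

Ancestors of c4: {c10, c18, c19, c20, c21, c4, c5, c8}.
Ancestors of c3: {c10, c15, c16, c18, c19, c20, c21, c3, c5, c8}.
Common ancestors: {c10, c18, c19, c20, c21, c5, c8}.
Among these, c21 is not an ancestor of any other common ancestor — it is the merge base.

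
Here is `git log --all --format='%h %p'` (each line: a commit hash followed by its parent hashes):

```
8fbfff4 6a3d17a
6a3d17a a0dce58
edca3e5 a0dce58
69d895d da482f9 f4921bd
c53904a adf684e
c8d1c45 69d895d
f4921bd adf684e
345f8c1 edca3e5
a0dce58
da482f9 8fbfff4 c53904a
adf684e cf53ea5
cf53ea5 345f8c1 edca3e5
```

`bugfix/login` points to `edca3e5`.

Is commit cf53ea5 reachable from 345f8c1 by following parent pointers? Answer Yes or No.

No

Ancestors of 345f8c1: {345f8c1, a0dce58, edca3e5}.
cf53ea5 is not in that set, so it is not an ancestor of 345f8c1.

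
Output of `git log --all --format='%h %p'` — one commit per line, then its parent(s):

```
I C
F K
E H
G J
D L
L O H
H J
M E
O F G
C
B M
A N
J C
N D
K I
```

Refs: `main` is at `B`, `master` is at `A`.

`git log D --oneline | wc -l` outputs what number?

Walking parent pointers from D: reachable set = {C, D, F, G, H, I, J, K, L, O}.
That is 10 commits.

10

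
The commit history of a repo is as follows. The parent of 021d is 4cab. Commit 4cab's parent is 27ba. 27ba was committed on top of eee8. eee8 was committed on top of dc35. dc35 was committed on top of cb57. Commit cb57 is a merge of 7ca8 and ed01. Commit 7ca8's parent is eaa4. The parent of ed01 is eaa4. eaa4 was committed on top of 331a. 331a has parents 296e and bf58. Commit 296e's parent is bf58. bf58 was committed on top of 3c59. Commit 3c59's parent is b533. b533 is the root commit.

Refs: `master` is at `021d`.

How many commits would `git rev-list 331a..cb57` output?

4

Reachable from cb57: {296e, 331a, 3c59, 7ca8, b533, bf58, cb57, eaa4, ed01}.
Reachable from 331a: {296e, 331a, 3c59, b533, bf58}.
In cb57's history but not 331a's: {7ca8, cb57, eaa4, ed01} — 4 commits.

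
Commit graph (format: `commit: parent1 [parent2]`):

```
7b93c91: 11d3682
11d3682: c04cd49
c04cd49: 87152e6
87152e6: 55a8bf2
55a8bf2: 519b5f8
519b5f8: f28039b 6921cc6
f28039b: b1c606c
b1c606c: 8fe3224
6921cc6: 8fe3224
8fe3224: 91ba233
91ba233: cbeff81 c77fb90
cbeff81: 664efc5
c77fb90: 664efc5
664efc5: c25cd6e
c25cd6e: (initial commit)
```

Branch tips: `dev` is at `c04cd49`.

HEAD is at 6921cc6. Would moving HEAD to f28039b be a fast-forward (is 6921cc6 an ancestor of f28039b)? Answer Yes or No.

A fast-forward from 6921cc6 to f28039b is possible iff 6921cc6 is an ancestor of f28039b.
Ancestors of f28039b: {664efc5, 8fe3224, 91ba233, b1c606c, c25cd6e, c77fb90, cbeff81, f28039b}.
6921cc6 is not among them, so fast-forward is not possible.

No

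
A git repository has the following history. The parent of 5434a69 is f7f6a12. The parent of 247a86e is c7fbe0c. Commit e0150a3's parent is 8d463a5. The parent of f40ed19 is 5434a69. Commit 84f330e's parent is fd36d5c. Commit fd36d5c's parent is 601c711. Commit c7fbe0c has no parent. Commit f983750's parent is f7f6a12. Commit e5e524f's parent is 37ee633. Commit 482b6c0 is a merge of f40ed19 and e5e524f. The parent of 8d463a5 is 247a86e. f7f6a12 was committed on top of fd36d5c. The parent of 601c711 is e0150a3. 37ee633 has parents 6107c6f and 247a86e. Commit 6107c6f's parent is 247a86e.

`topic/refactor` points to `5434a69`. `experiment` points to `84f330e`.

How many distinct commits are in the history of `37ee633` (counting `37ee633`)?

4

Walking parent pointers from 37ee633: reachable set = {247a86e, 37ee633, 6107c6f, c7fbe0c}.
That is 4 commits.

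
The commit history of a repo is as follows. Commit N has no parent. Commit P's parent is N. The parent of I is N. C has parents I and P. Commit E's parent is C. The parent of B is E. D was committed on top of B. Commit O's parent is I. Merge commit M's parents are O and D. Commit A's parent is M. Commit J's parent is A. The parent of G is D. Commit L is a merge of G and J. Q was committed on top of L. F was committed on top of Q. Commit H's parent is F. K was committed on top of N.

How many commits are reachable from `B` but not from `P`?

4

Reachable from B: {B, C, E, I, N, P}.
Reachable from P: {N, P}.
In B's history but not P's: {B, C, E, I} — 4 commits.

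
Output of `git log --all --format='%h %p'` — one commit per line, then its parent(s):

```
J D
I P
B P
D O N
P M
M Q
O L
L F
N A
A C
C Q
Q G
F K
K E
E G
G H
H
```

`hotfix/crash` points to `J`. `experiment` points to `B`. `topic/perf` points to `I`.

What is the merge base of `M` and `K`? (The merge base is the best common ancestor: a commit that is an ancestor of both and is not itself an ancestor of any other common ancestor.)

Ancestors of M: {G, H, M, Q}.
Ancestors of K: {E, G, H, K}.
Common ancestors: {G, H}.
Among these, G is not an ancestor of any other common ancestor — it is the merge base.

G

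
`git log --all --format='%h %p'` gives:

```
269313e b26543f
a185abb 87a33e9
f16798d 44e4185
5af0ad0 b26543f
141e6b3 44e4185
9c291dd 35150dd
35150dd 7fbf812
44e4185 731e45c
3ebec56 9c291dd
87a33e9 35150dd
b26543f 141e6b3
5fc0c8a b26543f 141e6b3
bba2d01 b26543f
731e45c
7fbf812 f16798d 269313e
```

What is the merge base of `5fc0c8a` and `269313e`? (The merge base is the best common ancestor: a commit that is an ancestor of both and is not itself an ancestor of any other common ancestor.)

b26543f

Ancestors of 5fc0c8a: {141e6b3, 44e4185, 5fc0c8a, 731e45c, b26543f}.
Ancestors of 269313e: {141e6b3, 269313e, 44e4185, 731e45c, b26543f}.
Common ancestors: {141e6b3, 44e4185, 731e45c, b26543f}.
Among these, b26543f is not an ancestor of any other common ancestor — it is the merge base.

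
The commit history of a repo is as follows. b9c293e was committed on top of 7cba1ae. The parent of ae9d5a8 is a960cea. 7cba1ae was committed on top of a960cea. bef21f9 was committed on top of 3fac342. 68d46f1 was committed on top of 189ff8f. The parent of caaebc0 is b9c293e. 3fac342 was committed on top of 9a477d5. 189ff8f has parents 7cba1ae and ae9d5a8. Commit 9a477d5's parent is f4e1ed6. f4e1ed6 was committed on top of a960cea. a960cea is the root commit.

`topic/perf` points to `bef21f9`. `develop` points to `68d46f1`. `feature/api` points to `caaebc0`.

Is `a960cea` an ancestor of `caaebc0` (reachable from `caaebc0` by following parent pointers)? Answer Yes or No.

Yes

Ancestors of caaebc0 (commits reachable by following parents): {7cba1ae, a960cea, b9c293e, caaebc0}.
a960cea is in that set, so it is an ancestor of caaebc0.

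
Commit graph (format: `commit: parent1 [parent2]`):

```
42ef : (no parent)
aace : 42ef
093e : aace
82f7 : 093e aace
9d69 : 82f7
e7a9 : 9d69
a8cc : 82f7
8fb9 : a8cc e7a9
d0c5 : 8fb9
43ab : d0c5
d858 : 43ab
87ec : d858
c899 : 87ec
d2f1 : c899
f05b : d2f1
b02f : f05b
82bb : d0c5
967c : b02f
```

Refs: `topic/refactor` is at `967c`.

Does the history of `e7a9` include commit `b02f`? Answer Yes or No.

Ancestors of e7a9: {093e, 42ef, 82f7, 9d69, aace, e7a9}.
b02f is not in that set, so it is not an ancestor of e7a9.

No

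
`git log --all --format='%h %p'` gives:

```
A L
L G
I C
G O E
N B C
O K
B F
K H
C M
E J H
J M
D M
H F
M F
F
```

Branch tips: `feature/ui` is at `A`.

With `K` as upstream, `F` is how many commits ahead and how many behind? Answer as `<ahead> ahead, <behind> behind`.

Reachable from F: {F}.
Reachable from K: {F, H, K}.
Only in F's history (ahead): {} — 0.
Only in K's history (behind): {H, K} — 2.

0 ahead, 2 behind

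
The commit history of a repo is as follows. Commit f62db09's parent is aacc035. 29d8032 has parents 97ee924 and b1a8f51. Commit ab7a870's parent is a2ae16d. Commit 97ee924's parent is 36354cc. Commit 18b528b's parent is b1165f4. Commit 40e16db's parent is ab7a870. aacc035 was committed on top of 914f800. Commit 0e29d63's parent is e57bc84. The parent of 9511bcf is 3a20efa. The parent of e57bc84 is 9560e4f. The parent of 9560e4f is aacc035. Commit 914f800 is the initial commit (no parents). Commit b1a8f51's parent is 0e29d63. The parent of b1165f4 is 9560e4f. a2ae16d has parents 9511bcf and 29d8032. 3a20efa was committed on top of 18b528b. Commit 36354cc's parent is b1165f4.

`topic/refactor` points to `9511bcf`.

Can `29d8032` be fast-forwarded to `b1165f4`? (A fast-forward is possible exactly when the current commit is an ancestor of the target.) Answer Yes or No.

No

A fast-forward from 29d8032 to b1165f4 is possible iff 29d8032 is an ancestor of b1165f4.
Ancestors of b1165f4: {914f800, 9560e4f, aacc035, b1165f4}.
29d8032 is not among them, so fast-forward is not possible.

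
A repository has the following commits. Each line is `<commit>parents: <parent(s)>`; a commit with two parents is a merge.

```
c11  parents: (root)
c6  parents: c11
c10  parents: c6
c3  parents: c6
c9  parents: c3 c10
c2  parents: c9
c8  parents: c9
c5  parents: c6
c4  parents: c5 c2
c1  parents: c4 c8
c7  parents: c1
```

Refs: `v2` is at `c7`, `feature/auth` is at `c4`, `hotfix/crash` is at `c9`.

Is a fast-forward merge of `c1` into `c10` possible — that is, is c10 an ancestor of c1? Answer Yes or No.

Yes

A fast-forward from c10 to c1 is possible iff c10 is an ancestor of c1.
Ancestors of c1: {c1, c10, c11, c2, c3, c4, c5, c6, c8, c9}.
c10 is among them, so fast-forward is possible.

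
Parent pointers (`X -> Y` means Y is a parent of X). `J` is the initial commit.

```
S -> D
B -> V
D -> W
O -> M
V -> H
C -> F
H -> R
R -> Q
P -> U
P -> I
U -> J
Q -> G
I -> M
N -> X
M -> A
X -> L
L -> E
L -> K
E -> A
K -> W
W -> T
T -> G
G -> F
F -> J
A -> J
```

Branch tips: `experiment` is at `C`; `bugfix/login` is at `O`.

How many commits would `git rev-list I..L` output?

7

Reachable from L: {A, E, F, G, J, K, L, T, W}.
Reachable from I: {A, I, J, M}.
In L's history but not I's: {E, F, G, K, L, T, W} — 7 commits.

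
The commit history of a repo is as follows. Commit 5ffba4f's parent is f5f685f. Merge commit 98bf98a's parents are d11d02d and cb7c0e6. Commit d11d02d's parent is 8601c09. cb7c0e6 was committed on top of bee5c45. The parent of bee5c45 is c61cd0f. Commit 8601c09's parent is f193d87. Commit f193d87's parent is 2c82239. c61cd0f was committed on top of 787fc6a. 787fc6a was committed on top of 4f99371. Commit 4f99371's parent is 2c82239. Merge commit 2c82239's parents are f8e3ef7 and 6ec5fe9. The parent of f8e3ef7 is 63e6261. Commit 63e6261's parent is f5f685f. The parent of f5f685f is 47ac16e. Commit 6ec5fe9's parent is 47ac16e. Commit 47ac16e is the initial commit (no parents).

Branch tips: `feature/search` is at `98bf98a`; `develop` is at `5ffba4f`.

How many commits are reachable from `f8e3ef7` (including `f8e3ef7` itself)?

Walking parent pointers from f8e3ef7: reachable set = {47ac16e, 63e6261, f5f685f, f8e3ef7}.
That is 4 commits.

4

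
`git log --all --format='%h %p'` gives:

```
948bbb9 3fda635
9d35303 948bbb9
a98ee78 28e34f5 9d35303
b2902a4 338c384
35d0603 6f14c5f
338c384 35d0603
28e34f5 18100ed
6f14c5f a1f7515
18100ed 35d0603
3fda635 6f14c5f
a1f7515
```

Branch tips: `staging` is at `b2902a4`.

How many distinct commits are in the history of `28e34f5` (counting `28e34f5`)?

5

Walking parent pointers from 28e34f5: reachable set = {18100ed, 28e34f5, 35d0603, 6f14c5f, a1f7515}.
That is 5 commits.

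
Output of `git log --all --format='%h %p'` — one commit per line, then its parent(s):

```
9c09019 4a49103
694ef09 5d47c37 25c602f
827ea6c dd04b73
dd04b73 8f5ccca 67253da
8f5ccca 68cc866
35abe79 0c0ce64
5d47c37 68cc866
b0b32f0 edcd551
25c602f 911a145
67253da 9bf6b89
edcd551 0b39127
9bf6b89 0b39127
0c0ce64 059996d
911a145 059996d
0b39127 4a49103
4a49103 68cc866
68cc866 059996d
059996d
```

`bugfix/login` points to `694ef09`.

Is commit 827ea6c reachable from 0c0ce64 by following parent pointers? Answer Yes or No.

No

Ancestors of 0c0ce64: {059996d, 0c0ce64}.
827ea6c is not in that set, so it is not an ancestor of 0c0ce64.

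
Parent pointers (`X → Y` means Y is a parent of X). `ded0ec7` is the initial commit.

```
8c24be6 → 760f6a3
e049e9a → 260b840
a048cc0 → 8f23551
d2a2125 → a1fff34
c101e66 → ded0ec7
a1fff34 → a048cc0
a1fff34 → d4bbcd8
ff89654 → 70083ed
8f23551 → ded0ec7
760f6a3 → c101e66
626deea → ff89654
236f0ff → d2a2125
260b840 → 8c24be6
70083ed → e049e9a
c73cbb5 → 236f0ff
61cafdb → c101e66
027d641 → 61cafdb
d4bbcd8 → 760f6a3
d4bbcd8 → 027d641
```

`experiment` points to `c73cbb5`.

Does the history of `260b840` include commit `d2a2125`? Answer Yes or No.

Ancestors of 260b840: {260b840, 760f6a3, 8c24be6, c101e66, ded0ec7}.
d2a2125 is not in that set, so it is not an ancestor of 260b840.

No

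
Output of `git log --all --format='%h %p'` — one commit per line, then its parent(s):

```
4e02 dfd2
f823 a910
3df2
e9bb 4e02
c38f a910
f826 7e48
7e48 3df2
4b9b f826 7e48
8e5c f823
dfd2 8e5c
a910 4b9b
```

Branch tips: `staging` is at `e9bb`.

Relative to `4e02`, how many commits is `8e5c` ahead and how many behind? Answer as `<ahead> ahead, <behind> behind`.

0 ahead, 2 behind

Reachable from 8e5c: {3df2, 4b9b, 7e48, 8e5c, a910, f823, f826}.
Reachable from 4e02: {3df2, 4b9b, 4e02, 7e48, 8e5c, a910, dfd2, f823, f826}.
Only in 8e5c's history (ahead): {} — 0.
Only in 4e02's history (behind): {4e02, dfd2} — 2.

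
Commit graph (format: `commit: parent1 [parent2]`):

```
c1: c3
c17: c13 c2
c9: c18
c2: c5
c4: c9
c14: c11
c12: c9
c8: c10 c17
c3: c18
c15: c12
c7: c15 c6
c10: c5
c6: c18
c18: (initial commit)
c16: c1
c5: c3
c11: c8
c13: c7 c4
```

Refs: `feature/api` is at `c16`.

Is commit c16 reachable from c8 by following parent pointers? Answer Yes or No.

No

Ancestors of c8: {c10, c12, c13, c15, c17, c18, c2, c3, c4, c5, c6, c7, c8, c9}.
c16 is not in that set, so it is not an ancestor of c8.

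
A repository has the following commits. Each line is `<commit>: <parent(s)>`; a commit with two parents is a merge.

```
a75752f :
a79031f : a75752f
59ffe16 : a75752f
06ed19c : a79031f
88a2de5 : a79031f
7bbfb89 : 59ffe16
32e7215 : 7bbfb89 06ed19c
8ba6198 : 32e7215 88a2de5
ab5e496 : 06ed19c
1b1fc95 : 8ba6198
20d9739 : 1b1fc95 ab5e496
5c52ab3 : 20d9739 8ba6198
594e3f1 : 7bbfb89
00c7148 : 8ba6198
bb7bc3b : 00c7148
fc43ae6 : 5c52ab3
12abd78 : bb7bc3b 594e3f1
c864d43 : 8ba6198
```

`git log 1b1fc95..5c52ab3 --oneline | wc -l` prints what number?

3

Reachable from 5c52ab3: {06ed19c, 1b1fc95, 20d9739, 32e7215, 59ffe16, 5c52ab3, 7bbfb89, 88a2de5, 8ba6198, a75752f, a79031f, ab5e496}.
Reachable from 1b1fc95: {06ed19c, 1b1fc95, 32e7215, 59ffe16, 7bbfb89, 88a2de5, 8ba6198, a75752f, a79031f}.
In 5c52ab3's history but not 1b1fc95's: {20d9739, 5c52ab3, ab5e496} — 3 commits.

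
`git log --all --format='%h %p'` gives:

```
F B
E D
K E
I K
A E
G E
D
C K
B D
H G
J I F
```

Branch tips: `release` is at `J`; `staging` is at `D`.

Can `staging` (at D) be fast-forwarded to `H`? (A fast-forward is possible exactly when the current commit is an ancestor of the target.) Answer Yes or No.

Yes

A fast-forward from D to H is possible iff D is an ancestor of H.
Ancestors of H: {D, E, G, H}.
D is among them, so fast-forward is possible.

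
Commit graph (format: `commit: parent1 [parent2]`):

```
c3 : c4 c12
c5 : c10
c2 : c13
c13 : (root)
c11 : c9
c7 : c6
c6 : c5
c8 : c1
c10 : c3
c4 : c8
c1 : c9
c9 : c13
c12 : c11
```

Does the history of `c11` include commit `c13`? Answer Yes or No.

Ancestors of c11 (commits reachable by following parents): {c11, c13, c9}.
c13 is in that set, so it is an ancestor of c11.

Yes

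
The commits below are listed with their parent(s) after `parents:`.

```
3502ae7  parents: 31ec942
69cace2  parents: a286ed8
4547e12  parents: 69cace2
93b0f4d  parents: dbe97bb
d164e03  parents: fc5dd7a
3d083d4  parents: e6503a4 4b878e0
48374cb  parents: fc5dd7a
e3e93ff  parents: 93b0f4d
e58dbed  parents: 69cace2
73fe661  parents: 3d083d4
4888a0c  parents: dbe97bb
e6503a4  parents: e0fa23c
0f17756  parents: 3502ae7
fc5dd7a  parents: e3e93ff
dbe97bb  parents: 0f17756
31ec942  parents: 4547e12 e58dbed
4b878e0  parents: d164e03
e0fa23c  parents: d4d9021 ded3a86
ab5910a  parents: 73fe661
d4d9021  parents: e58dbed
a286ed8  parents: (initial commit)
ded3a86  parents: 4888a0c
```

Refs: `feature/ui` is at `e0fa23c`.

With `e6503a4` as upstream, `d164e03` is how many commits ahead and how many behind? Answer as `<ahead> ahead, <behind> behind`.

Reachable from d164e03: {0f17756, 31ec942, 3502ae7, 4547e12, 69cace2, 93b0f4d, a286ed8, d164e03, dbe97bb, e3e93ff, e58dbed, fc5dd7a}.
Reachable from e6503a4: {0f17756, 31ec942, 3502ae7, 4547e12, 4888a0c, 69cace2, a286ed8, d4d9021, dbe97bb, ded3a86, e0fa23c, e58dbed, e6503a4}.
Only in d164e03's history (ahead): {93b0f4d, d164e03, e3e93ff, fc5dd7a} — 4.
Only in e6503a4's history (behind): {4888a0c, d4d9021, ded3a86, e0fa23c, e6503a4} — 5.

4 ahead, 5 behind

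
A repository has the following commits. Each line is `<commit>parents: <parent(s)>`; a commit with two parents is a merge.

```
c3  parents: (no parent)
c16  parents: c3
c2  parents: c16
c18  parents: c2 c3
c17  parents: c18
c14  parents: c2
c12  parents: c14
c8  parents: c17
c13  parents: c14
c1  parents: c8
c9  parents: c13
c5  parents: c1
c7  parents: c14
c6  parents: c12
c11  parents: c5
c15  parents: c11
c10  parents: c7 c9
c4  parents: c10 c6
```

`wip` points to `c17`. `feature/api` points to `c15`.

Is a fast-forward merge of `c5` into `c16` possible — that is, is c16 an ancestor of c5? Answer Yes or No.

Yes

A fast-forward from c16 to c5 is possible iff c16 is an ancestor of c5.
Ancestors of c5: {c1, c16, c17, c18, c2, c3, c5, c8}.
c16 is among them, so fast-forward is possible.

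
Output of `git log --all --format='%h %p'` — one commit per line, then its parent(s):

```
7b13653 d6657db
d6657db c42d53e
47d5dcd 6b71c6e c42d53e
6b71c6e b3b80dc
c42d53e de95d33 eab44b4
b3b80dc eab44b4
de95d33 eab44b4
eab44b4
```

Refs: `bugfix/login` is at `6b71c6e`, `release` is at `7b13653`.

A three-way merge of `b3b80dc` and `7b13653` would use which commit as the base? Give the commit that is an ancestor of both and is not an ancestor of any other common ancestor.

eab44b4

Ancestors of b3b80dc: {b3b80dc, eab44b4}.
Ancestors of 7b13653: {7b13653, c42d53e, d6657db, de95d33, eab44b4}.
Common ancestors: {eab44b4}.
The only common ancestor is eab44b4, so it is the merge base.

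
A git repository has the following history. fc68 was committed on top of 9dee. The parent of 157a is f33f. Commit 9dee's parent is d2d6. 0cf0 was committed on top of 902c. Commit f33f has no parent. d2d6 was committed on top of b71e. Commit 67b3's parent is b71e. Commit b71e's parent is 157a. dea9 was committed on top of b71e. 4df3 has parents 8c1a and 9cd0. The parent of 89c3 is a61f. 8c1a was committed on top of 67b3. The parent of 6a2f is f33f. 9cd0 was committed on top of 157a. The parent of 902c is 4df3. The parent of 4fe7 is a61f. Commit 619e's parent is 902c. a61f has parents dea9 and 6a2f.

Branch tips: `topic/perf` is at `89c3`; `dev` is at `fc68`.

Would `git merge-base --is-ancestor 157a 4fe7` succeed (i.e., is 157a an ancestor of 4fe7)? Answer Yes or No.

Ancestors of 4fe7 (commits reachable by following parents): {157a, 4fe7, 6a2f, a61f, b71e, dea9, f33f}.
157a is in that set, so it is an ancestor of 4fe7.

Yes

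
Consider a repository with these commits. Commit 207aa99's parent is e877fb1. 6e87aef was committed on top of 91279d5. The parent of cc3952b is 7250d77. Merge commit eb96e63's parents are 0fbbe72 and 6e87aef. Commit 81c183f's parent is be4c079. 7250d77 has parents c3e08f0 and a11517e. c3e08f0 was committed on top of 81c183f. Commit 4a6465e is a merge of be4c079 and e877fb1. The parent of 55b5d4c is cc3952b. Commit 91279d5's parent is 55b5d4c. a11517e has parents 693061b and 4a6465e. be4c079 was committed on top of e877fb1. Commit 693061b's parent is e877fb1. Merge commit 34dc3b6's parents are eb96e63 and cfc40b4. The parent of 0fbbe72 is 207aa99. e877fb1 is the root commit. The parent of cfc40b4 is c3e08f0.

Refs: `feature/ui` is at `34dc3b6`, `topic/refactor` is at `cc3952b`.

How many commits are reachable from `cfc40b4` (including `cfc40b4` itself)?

5

Walking parent pointers from cfc40b4: reachable set = {81c183f, be4c079, c3e08f0, cfc40b4, e877fb1}.
That is 5 commits.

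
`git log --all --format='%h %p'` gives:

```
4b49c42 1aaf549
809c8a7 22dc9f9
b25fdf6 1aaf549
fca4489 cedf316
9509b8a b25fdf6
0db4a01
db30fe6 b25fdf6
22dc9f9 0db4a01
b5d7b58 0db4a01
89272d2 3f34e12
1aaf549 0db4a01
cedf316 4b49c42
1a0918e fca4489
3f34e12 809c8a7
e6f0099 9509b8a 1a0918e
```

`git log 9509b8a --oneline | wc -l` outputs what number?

4

Walking parent pointers from 9509b8a: reachable set = {0db4a01, 1aaf549, 9509b8a, b25fdf6}.
That is 4 commits.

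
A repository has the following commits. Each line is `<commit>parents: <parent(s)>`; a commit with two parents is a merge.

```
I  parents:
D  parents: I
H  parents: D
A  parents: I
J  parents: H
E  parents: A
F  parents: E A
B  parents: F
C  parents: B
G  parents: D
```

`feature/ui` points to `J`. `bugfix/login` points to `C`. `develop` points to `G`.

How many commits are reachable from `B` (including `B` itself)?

5

Walking parent pointers from B: reachable set = {A, B, E, F, I}.
That is 5 commits.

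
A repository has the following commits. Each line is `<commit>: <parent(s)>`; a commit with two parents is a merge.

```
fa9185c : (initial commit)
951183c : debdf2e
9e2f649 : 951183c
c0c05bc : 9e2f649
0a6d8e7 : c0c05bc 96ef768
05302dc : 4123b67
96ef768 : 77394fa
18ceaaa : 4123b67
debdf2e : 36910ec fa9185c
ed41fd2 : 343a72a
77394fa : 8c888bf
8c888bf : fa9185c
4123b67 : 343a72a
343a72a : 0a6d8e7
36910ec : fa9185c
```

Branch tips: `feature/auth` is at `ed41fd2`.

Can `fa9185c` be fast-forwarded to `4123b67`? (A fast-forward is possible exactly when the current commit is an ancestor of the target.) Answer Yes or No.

A fast-forward from fa9185c to 4123b67 is possible iff fa9185c is an ancestor of 4123b67.
Ancestors of 4123b67: {0a6d8e7, 343a72a, 36910ec, 4123b67, 77394fa, 8c888bf, 951183c, 96ef768, 9e2f649, c0c05bc, debdf2e, fa9185c}.
fa9185c is among them, so fast-forward is possible.

Yes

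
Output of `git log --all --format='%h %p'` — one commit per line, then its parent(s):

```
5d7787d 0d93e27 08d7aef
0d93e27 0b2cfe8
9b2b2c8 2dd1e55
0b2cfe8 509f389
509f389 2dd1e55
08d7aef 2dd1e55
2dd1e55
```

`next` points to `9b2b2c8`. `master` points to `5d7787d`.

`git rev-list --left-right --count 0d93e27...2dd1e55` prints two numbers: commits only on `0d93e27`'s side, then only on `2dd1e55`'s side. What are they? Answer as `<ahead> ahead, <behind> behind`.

3 ahead, 0 behind

Reachable from 0d93e27: {0b2cfe8, 0d93e27, 2dd1e55, 509f389}.
Reachable from 2dd1e55: {2dd1e55}.
Only in 0d93e27's history (ahead): {0b2cfe8, 0d93e27, 509f389} — 3.
Only in 2dd1e55's history (behind): {} — 0.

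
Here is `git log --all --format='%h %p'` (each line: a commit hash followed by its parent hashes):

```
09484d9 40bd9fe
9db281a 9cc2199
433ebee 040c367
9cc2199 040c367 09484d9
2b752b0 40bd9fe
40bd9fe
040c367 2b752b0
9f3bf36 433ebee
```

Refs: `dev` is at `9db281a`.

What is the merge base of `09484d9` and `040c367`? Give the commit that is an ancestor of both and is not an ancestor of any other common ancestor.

Ancestors of 09484d9: {09484d9, 40bd9fe}.
Ancestors of 040c367: {040c367, 2b752b0, 40bd9fe}.
Common ancestors: {40bd9fe}.
The only common ancestor is 40bd9fe, so it is the merge base.

40bd9fe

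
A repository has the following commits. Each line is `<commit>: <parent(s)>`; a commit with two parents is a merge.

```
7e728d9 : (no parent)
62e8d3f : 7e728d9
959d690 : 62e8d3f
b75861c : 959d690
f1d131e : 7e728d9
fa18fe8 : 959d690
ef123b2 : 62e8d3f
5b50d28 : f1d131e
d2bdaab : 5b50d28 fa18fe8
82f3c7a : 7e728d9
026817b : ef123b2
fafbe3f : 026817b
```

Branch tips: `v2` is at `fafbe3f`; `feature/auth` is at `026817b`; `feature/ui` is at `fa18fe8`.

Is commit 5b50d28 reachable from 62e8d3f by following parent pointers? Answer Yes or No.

No

Ancestors of 62e8d3f: {62e8d3f, 7e728d9}.
5b50d28 is not in that set, so it is not an ancestor of 62e8d3f.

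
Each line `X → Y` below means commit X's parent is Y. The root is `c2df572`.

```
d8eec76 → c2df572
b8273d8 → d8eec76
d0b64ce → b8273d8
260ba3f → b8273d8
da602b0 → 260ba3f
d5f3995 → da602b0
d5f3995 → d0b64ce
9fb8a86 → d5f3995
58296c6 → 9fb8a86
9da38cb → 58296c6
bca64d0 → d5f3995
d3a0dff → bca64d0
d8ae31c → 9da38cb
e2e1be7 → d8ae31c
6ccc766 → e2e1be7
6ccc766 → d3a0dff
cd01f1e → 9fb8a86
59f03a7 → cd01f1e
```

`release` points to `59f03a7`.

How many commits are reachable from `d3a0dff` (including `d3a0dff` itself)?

Walking parent pointers from d3a0dff: reachable set = {260ba3f, b8273d8, bca64d0, c2df572, d0b64ce, d3a0dff, d5f3995, d8eec76, da602b0}.
That is 9 commits.

9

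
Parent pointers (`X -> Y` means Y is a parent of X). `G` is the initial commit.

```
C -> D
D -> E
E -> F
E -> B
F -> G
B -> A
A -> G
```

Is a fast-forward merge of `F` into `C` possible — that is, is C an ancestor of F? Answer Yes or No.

A fast-forward from C to F is possible iff C is an ancestor of F.
Ancestors of F: {F, G}.
C is not among them, so fast-forward is not possible.

No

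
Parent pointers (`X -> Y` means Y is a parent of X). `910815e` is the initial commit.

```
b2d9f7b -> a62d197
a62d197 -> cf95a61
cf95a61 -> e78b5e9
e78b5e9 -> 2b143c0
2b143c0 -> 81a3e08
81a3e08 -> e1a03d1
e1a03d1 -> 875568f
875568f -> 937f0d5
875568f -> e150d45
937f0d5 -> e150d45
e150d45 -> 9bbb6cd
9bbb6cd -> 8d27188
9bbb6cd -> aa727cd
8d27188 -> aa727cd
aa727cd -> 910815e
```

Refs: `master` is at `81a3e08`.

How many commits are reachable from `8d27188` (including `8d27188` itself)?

Walking parent pointers from 8d27188: reachable set = {8d27188, 910815e, aa727cd}.
That is 3 commits.

3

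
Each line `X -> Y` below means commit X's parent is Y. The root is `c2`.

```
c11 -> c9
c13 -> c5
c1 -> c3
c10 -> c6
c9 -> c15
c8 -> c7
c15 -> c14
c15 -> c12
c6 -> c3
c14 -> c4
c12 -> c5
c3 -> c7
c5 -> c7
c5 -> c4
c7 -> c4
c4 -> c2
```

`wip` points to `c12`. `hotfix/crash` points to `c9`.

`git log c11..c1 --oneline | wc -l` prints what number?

Reachable from c1: {c1, c2, c3, c4, c7}.
Reachable from c11: {c11, c12, c14, c15, c2, c4, c5, c7, c9}.
In c1's history but not c11's: {c1, c3} — 2 commits.

2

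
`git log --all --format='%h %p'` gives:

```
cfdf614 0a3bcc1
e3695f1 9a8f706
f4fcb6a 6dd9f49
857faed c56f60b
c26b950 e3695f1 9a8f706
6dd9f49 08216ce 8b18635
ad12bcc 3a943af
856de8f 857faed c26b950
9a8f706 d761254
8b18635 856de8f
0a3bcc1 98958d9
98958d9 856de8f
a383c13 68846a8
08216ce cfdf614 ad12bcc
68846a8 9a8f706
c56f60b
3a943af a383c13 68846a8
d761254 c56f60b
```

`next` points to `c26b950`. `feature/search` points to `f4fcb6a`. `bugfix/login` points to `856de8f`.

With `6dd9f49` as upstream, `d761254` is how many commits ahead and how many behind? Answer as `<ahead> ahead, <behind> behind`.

Reachable from d761254: {c56f60b, d761254}.
Reachable from 6dd9f49: {08216ce, 0a3bcc1, 3a943af, 68846a8, 6dd9f49, 856de8f, 857faed, 8b18635, 98958d9, 9a8f706, a383c13, ad12bcc, c26b950, c56f60b, cfdf614, d761254, e3695f1}.
Only in d761254's history (ahead): {} — 0.
Only in 6dd9f49's history (behind): {08216ce, 0a3bcc1, 3a943af, 68846a8, 6dd9f49, 856de8f, 857faed, 8b18635, 98958d9, 9a8f706, a383c13, ad12bcc, c26b950, cfdf614, e3695f1} — 15.

0 ahead, 15 behind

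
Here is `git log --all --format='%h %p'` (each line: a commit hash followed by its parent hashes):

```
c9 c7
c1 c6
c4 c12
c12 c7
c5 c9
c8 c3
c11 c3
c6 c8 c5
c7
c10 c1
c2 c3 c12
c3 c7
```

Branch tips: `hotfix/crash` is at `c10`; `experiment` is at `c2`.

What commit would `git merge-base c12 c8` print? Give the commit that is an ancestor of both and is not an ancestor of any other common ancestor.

c7

Ancestors of c12: {c12, c7}.
Ancestors of c8: {c3, c7, c8}.
Common ancestors: {c7}.
The only common ancestor is c7, so it is the merge base.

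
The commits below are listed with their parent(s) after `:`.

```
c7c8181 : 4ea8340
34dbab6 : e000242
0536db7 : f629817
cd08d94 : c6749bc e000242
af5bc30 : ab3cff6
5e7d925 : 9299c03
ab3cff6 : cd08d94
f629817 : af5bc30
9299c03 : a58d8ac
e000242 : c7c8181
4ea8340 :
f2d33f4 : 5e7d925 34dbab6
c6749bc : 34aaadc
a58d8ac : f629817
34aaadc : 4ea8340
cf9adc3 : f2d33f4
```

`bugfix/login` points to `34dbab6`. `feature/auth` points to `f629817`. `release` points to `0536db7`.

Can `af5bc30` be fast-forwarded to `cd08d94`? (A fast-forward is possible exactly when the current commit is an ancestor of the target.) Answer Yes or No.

A fast-forward from af5bc30 to cd08d94 is possible iff af5bc30 is an ancestor of cd08d94.
Ancestors of cd08d94: {34aaadc, 4ea8340, c6749bc, c7c8181, cd08d94, e000242}.
af5bc30 is not among them, so fast-forward is not possible.

No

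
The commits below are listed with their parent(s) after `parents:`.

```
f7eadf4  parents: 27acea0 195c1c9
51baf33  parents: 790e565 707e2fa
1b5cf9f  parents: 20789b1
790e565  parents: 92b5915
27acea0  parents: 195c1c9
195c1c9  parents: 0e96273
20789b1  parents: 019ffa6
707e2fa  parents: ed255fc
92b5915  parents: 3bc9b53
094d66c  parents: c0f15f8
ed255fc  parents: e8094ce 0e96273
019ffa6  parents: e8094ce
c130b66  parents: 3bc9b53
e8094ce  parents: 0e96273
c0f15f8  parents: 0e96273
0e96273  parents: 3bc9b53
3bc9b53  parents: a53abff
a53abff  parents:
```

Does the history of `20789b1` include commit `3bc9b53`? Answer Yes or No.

Yes

Ancestors of 20789b1 (commits reachable by following parents): {019ffa6, 0e96273, 20789b1, 3bc9b53, a53abff, e8094ce}.
3bc9b53 is in that set, so it is an ancestor of 20789b1.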